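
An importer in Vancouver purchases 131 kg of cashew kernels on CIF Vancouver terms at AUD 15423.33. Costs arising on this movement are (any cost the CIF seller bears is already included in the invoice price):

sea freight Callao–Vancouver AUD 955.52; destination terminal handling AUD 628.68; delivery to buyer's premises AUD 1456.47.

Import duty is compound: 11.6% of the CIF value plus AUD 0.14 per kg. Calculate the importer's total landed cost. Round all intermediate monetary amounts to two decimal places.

CIF: the seller pays costs through ocean freight and marine insurance to the destination port.
Already in the invoice (seller's account under CIF): freight — exclude.
The CIF price already equals the CIF value: 15423.33
Ad valorem component: 15423.33 × 11.6% = 1789.11
Specific component: 131 × 0.14 = 18.34
Import duty = 1789.11 + 18.34 = 1807.45
Buyer bears: destination terminal 628.68 + delivery 1456.47 + duty 1807.45 = 3892.60
Landed cost = invoice 15423.33 + 3892.60 = 19315.93

Total landed cost: AUD 19315.93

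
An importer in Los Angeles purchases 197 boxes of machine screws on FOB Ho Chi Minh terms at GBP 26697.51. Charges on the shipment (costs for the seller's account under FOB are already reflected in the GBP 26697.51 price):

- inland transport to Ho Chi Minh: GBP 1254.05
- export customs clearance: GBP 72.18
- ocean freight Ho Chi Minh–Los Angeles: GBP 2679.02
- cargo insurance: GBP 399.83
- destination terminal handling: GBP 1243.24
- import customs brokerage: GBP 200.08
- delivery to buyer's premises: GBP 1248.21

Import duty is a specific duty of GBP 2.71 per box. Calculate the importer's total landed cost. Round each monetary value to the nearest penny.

FOB: the seller bears costs until goods are on board at the origin port; the buyer bears freight, insurance and all costs thereafter.
Already in the invoice (seller's account under FOB): inland to port, export clearance — exclude.
CIF value = FOB price + freight + insurance = 26697.51 + 2679.02 + 399.83 = 29776.36
Import duty = 197 × 2.71 = 533.87
Buyer bears: freight 2679.02 + insurance 399.83 + destination terminal 1243.24 + brokerage 200.08 + delivery 1248.21 + duty 533.87 = 6304.25
Landed cost = invoice 26697.51 + 6304.25 = 33001.76

Total landed cost: GBP 33001.76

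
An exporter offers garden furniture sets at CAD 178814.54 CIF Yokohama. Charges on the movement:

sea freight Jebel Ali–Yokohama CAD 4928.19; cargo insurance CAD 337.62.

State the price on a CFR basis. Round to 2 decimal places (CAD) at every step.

Not relevant to the conversion: freight — on the seller under both CIF and CFR; already in the CIF price and stays in the CFR price.
From CIF to CFR, the seller no longer bears: insurance.
CFR price = 178814.54 − 337.62 = 178476.92

CFR price: CAD 178476.92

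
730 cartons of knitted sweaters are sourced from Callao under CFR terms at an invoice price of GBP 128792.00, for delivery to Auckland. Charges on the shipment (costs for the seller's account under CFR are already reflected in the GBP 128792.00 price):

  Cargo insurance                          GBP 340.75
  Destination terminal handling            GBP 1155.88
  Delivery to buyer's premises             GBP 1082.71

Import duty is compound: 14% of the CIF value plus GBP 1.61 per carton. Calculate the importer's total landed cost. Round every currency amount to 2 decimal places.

Total landed cost: GBP 150625.23

CFR: the seller pays costs through ocean freight to the destination port, but not insurance.
CIF value = CFR price + insurance = 128792.00 + 340.75 = 129132.75
Ad valorem component: 129132.75 × 14% = 18078.59
Specific component: 730 × 1.61 = 1175.30
Import duty = 18078.59 + 1175.30 = 19253.89
Buyer bears: insurance 340.75 + destination terminal 1155.88 + delivery 1082.71 + duty 19253.89 = 21833.23
Landed cost = invoice 128792.00 + 21833.23 = 150625.23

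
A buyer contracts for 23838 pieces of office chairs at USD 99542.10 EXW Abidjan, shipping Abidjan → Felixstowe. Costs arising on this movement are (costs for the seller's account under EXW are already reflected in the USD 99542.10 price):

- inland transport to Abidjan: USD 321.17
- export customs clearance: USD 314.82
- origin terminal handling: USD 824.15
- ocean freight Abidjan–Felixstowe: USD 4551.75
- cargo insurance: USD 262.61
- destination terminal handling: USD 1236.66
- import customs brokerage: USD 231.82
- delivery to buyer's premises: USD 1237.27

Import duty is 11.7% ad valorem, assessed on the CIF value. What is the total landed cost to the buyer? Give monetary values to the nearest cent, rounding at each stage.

EXW: the seller makes goods available at their premises; the buyer bears all onward costs.
CIF value = EXW price + inland to port + export clearance + origin terminal + freight + insurance = 99542.10 + 321.17 + 314.82 + 824.15 + 4551.75 + 262.61 = 105816.60
Import duty = 105816.60 × 11.7% = 12380.54
Buyer bears: inland to port 321.17 + export clearance 314.82 + origin terminal 824.15 + freight 4551.75 + insurance 262.61 + destination terminal 1236.66 + brokerage 231.82 + delivery 1237.27 + duty 12380.54 = 21360.79
Landed cost = invoice 99542.10 + 21360.79 = 120902.89

Total landed cost: USD 120902.89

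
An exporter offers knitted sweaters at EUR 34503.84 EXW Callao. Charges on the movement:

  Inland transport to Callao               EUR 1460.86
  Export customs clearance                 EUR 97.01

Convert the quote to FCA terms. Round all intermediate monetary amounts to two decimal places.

From EXW to FCA, the seller additionally bears: inland to port, export clearance.
FCA price = 34503.84 + 1460.86 + 97.01 = 36061.71

FCA price: EUR 36061.71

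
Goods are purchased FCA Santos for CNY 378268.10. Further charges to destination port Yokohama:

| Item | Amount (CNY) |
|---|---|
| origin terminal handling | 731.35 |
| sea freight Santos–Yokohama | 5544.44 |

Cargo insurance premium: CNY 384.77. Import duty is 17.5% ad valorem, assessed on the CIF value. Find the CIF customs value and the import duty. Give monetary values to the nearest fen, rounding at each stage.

CIF value: CNY 384928.66; import duty: CNY 67362.52

CIF = FCA price + pre-shipment costs + freight + insurance
CIF = 378268.10 + 731.35 + 5544.44 + 384.77 = 384928.66
Import duty = 384928.66 × 17.5% = 67362.52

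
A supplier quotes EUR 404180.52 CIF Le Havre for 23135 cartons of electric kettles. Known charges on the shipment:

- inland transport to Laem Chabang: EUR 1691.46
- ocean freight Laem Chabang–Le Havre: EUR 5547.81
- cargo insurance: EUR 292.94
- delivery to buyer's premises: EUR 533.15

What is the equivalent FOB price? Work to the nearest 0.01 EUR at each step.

Not relevant to the conversion: inland to port — on the seller under both CIF and FOB; already in the CIF price and stays in the FOB price. delivery — on the buyer under both terms; not part of either seller's price.
From CIF to FOB, the seller no longer bears: freight, insurance.
FOB price = 404180.52 − 5547.81 − 292.94 = 398339.77

FOB price: EUR 398339.77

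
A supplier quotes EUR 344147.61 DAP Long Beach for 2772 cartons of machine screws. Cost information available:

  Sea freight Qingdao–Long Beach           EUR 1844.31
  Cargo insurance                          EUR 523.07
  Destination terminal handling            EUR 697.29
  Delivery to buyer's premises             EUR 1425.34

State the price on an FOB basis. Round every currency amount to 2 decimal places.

From DAP to FOB, the seller no longer bears: freight, insurance, destination terminal, delivery.
FOB price = 344147.61 − 1844.31 − 523.07 − 697.29 − 1425.34 = 339657.60

FOB price: EUR 339657.60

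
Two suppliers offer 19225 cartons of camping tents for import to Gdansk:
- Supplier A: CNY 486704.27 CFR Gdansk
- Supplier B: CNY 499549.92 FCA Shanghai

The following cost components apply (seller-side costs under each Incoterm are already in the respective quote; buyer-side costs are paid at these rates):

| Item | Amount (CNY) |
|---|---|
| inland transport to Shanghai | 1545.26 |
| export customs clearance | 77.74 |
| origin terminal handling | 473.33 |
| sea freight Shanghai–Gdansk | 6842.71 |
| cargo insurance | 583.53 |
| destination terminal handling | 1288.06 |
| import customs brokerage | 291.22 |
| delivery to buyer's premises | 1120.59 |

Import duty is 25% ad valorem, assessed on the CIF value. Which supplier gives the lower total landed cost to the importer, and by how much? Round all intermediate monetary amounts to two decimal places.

Supplier A (CFR):
CIF value = CFR price + insurance = 486704.27 + 583.53 = 487287.80
Import duty = 487287.80 × 25% = 121821.95
Buyer bears (A): 583.53 + 1288.06 + 291.22 + 1120.59 = 3283.40
Landed cost (A) = invoice 486704.27 + 3283.40 + duty 121821.95 = 611809.62
Supplier B (FCA):
CIF value = FCA price + origin terminal + freight + insurance = 499549.92 + 473.33 + 6842.71 + 583.53 = 507449.49
Import duty = 507449.49 × 25% = 126862.37
Buyer bears (B): 473.33 + 6842.71 + 583.53 + 1288.06 + 291.22 + 1120.59 = 10599.44
Landed cost (B) = invoice 499549.92 + 10599.44 + duty 126862.37 = 637011.73
Difference = |611809.62 − 637011.73| = 25202.11

Supplier A is cheaper by CNY 25202.11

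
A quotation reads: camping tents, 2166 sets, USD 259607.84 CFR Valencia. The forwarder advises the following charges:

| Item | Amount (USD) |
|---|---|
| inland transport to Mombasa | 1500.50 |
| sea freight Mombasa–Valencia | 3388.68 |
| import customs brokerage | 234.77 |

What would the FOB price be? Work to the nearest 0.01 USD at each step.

FOB price: USD 256219.16

Not relevant to the conversion: inland to port — on the seller under both CFR and FOB; already in the CFR price and stays in the FOB price. brokerage — on the buyer under both terms; not part of either seller's price.
From CFR to FOB, the seller no longer bears: freight.
FOB price = 259607.84 − 3388.68 = 256219.16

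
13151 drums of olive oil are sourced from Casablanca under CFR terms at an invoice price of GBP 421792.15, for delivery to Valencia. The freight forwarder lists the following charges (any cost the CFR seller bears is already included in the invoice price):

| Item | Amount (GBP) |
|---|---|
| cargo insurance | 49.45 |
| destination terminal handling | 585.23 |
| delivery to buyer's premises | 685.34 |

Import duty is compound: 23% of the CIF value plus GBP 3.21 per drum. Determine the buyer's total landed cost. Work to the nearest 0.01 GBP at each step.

Total landed cost: GBP 562350.45

CFR: the seller pays costs through ocean freight to the destination port, but not insurance.
CIF value = CFR price + insurance = 421792.15 + 49.45 = 421841.60
Ad valorem component: 421841.60 × 23% = 97023.57
Specific component: 13151 × 3.21 = 42214.71
Import duty = 97023.57 + 42214.71 = 139238.28
Buyer bears: insurance 49.45 + destination terminal 585.23 + delivery 685.34 + duty 139238.28 = 140558.30
Landed cost = invoice 421792.15 + 140558.30 = 562350.45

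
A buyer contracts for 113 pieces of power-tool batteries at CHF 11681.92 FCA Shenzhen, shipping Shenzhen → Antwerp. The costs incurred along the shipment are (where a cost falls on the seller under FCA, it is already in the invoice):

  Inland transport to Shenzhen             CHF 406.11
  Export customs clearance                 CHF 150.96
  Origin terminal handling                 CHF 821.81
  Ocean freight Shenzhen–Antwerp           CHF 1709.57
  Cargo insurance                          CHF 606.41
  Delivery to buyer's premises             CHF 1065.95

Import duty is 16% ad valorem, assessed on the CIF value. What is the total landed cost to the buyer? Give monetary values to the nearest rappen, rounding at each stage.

Total landed cost: CHF 18256.81

FCA: the seller delivers export-cleared goods to the carrier; the buyer bears costs from that point.
Already in the invoice (seller's account under FCA): inland to port, export clearance — exclude.
CIF value = FCA price + origin terminal + freight + insurance = 11681.92 + 821.81 + 1709.57 + 606.41 = 14819.71
Import duty = 14819.71 × 16% = 2371.15
Buyer bears: origin terminal 821.81 + freight 1709.57 + insurance 606.41 + delivery 1065.95 + duty 2371.15 = 6574.89
Landed cost = invoice 11681.92 + 6574.89 = 18256.81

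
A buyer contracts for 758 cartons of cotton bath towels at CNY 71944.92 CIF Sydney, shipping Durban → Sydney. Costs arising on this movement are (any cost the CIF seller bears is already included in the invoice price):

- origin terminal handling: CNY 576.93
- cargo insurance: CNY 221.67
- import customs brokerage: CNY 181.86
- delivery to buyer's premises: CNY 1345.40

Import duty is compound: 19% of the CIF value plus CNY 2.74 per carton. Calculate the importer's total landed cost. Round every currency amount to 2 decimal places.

CIF: the seller pays costs through ocean freight and marine insurance to the destination port.
Already in the invoice (seller's account under CIF): origin terminal, insurance — exclude.
The CIF price already equals the CIF value: 71944.92
Ad valorem component: 71944.92 × 19% = 13669.53
Specific component: 758 × 2.74 = 2076.92
Import duty = 13669.53 + 2076.92 = 15746.45
Buyer bears: brokerage 181.86 + delivery 1345.40 + duty 15746.45 = 17273.71
Landed cost = invoice 71944.92 + 17273.71 = 89218.63

Total landed cost: CNY 89218.63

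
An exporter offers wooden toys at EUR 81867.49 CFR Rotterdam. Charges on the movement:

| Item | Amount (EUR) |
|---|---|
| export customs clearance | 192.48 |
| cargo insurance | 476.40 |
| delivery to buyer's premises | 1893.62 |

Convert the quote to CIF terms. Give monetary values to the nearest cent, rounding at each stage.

CIF price: EUR 82343.89

Not relevant to the conversion: export clearance — on the seller under both CFR and CIF; already in the CFR price and stays in the CIF price. delivery — on the buyer under both terms; not part of either seller's price.
From CFR to CIF, the seller additionally bears: insurance.
CIF price = 81867.49 + 476.40 = 82343.89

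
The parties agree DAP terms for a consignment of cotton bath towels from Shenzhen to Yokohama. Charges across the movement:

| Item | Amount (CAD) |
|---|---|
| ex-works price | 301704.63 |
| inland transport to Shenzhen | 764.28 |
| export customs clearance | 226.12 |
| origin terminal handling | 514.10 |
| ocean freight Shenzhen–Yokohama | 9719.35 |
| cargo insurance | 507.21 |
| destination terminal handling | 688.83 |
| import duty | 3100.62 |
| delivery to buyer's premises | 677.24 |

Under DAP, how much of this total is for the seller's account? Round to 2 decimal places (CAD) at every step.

DAP: the seller bears all costs to the named destination except import duty and clearance.
Seller's account: goods 301704.63 + inland to port 764.28 + export clearance 226.12 + origin terminal 514.10 + freight 9719.35 + insurance 507.21 + destination terminal 688.83 + delivery 677.24 = 314801.76
Buyer's account: duty 3100.62 = 3100.62

Seller's account: CAD 314801.76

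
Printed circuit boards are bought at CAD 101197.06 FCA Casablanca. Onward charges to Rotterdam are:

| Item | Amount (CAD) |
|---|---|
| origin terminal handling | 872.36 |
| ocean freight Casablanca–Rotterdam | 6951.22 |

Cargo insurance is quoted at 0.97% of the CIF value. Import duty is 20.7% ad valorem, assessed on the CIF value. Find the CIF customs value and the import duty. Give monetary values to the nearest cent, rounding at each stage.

CIF value: CAD 110088.50; import duty: CAD 22788.32

Let C be the CIF value. C = FCA price + pre-shipment costs + freight + 0.97% × C
C − 0.97% × C = 101197.06 + 872.36 + 6951.22
0.9903 × C = 109020.64
C = 109020.64 / 0.9903 = 110088.50
Insurance premium = 0.97% × 110088.50 = 1067.86
Import duty = 110088.50 × 20.7% = 22788.32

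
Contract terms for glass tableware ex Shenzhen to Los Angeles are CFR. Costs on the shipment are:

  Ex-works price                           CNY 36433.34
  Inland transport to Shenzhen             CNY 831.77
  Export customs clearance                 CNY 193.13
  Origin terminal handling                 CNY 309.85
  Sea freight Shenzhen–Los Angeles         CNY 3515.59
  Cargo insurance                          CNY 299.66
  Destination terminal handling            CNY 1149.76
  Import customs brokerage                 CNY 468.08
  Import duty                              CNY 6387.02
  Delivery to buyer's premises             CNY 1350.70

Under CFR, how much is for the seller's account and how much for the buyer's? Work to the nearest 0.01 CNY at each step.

CFR: the seller pays costs through ocean freight to the destination port, but not insurance.
Seller's account: goods 36433.34 + inland to port 831.77 + export clearance 193.13 + origin terminal 309.85 + freight 3515.59 = 41283.68
Buyer's account: insurance 299.66 + destination terminal 1149.76 + brokerage 468.08 + duty 6387.02 + delivery 1350.70 = 9655.22

Seller: CNY 41283.68; buyer: CNY 9655.22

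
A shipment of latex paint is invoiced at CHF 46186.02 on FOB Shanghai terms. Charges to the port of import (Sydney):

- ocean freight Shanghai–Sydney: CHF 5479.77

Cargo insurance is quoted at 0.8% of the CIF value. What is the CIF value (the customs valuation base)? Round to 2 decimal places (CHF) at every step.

CIF value: CHF 52082.45

Let C be the CIF value. C = FOB price + freight + 0.8% × C
C − 0.8% × C = 46186.02 + 5479.77
0.992 × C = 51665.79
C = 51665.79 / 0.992 = 52082.45
Insurance premium = 0.8% × 52082.45 = 416.66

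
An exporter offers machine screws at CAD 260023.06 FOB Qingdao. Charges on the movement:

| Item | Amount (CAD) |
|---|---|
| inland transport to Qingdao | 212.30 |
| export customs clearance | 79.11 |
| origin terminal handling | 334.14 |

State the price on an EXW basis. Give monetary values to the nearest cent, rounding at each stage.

EXW price: CAD 259397.51

From FOB to EXW, the seller no longer bears: inland to port, export clearance, origin terminal.
EXW price = 260023.06 − 212.30 − 79.11 − 334.14 = 259397.51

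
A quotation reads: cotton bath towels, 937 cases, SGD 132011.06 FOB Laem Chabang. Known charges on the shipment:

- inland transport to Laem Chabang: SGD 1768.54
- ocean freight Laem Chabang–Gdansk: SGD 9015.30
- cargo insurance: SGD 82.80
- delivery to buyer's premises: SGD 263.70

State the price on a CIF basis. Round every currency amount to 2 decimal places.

Not relevant to the conversion: inland to port — on the seller under both FOB and CIF; already in the FOB price and stays in the CIF price. delivery — on the buyer under both terms; not part of either seller's price.
From FOB to CIF, the seller additionally bears: freight, insurance.
CIF price = 132011.06 + 9015.30 + 82.80 = 141109.16

CIF price: SGD 141109.16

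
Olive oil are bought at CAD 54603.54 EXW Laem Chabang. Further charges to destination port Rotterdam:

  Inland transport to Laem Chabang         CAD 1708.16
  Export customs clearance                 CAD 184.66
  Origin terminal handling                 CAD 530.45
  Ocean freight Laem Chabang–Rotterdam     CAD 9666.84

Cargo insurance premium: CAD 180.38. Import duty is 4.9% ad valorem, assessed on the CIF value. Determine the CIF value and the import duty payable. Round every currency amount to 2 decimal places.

CIF = EXW price + pre-shipment costs + freight + insurance
CIF = 54603.54 + 1708.16 + 184.66 + 530.45 + 9666.84 + 180.38 = 66874.03
Import duty = 66874.03 × 4.9% = 3276.83

CIF value: CAD 66874.03; import duty: CAD 3276.83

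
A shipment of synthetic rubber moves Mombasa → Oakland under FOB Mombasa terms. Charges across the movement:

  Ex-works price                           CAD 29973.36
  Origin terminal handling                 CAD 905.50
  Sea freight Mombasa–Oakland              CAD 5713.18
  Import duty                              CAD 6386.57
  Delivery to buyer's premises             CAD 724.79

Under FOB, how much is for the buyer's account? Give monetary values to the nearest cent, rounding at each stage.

Buyer's account: CAD 12824.54

FOB: the seller bears costs until goods are on board at the origin port; the buyer bears freight, insurance and all costs thereafter.
Seller's account: goods 29973.36 + origin terminal 905.50 = 30878.86
Buyer's account: freight 5713.18 + duty 6386.57 + delivery 724.79 = 12824.54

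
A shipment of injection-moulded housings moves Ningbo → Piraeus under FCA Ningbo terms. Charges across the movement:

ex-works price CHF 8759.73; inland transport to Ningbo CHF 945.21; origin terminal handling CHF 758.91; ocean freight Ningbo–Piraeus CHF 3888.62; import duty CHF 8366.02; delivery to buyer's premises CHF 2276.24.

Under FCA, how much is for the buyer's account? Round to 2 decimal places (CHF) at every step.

Buyer's account: CHF 15289.79

FCA: the seller delivers export-cleared goods to the carrier; the buyer bears costs from that point.
Seller's account: goods 8759.73 + inland to port 945.21 = 9704.94
Buyer's account: origin terminal 758.91 + freight 3888.62 + duty 8366.02 + delivery 2276.24 = 15289.79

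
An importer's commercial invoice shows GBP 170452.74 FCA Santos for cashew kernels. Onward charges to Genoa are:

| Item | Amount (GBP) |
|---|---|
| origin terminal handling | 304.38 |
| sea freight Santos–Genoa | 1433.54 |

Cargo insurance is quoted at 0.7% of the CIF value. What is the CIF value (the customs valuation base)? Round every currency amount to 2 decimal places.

Let C be the CIF value. C = FCA price + pre-shipment costs + freight + 0.7% × C
C − 0.7% × C = 170452.74 + 304.38 + 1433.54
0.993 × C = 172190.66
C = 172190.66 / 0.993 = 173404.49
Insurance premium = 0.7% × 173404.49 = 1213.83

CIF value: GBP 173404.49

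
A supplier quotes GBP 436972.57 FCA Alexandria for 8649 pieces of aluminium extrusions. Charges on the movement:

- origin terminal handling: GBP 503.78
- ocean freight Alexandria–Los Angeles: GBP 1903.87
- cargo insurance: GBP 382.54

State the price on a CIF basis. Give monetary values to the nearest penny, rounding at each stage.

From FCA to CIF, the seller additionally bears: origin terminal, freight, insurance.
CIF price = 436972.57 + 503.78 + 1903.87 + 382.54 = 439762.76

CIF price: GBP 439762.76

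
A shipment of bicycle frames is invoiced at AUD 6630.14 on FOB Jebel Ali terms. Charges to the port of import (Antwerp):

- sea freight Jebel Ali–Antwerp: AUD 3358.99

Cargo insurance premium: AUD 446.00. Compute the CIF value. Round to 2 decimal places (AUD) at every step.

CIF value: AUD 10435.13

CIF = FOB price + freight + insurance
CIF = 6630.14 + 3358.99 + 446.00 = 10435.13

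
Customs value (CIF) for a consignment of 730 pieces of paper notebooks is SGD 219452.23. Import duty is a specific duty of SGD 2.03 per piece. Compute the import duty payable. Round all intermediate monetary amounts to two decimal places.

Import duty = 730 × 2.03 = 1481.90

Import duty: SGD 1481.90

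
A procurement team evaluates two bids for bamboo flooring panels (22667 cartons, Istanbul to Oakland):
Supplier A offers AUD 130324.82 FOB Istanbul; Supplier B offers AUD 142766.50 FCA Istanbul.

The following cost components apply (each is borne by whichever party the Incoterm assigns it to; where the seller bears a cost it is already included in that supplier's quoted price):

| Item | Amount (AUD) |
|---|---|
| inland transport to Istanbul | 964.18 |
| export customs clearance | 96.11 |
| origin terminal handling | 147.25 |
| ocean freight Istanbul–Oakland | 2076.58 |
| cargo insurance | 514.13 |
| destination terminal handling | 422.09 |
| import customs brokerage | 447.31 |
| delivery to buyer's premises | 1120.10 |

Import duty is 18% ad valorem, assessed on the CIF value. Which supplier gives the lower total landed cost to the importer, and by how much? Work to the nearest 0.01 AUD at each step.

Supplier A is cheaper by AUD 14854.93

Supplier A (FOB):
CIF value = FOB price + freight + insurance = 130324.82 + 2076.58 + 514.13 = 132915.53
Import duty = 132915.53 × 18% = 23924.80
Buyer bears (A): 2076.58 + 514.13 + 422.09 + 447.31 + 1120.10 = 4580.21
Landed cost (A) = invoice 130324.82 + 4580.21 + duty 23924.80 = 158829.83
Supplier B (FCA):
CIF value = FCA price + origin terminal + freight + insurance = 142766.50 + 147.25 + 2076.58 + 514.13 = 145504.46
Import duty = 145504.46 × 18% = 26190.80
Buyer bears (B): 147.25 + 2076.58 + 514.13 + 422.09 + 447.31 + 1120.10 = 4727.46
Landed cost (B) = invoice 142766.50 + 4727.46 + duty 26190.80 = 173684.76
Difference = |158829.83 − 173684.76| = 14854.93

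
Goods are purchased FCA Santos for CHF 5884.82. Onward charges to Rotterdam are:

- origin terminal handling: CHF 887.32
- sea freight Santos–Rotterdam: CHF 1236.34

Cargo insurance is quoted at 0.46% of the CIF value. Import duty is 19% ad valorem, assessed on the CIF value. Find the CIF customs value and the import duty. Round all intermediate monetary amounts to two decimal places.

CIF value: CHF 8045.49; import duty: CHF 1528.64

Let C be the CIF value. C = FCA price + pre-shipment costs + freight + 0.46% × C
C − 0.46% × C = 5884.82 + 887.32 + 1236.34
0.9954 × C = 8008.48
C = 8008.48 / 0.9954 = 8045.49
Insurance premium = 0.46% × 8045.49 = 37.01
Import duty = 8045.49 × 19% = 1528.64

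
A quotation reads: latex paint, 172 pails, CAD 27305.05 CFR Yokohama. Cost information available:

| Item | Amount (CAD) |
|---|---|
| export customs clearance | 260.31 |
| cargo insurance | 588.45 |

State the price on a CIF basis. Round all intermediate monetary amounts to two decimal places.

CIF price: CAD 27893.50

Not relevant to the conversion: export clearance — on the seller under both CFR and CIF; already in the CFR price and stays in the CIF price.
From CFR to CIF, the seller additionally bears: insurance.
CIF price = 27305.05 + 588.45 = 27893.50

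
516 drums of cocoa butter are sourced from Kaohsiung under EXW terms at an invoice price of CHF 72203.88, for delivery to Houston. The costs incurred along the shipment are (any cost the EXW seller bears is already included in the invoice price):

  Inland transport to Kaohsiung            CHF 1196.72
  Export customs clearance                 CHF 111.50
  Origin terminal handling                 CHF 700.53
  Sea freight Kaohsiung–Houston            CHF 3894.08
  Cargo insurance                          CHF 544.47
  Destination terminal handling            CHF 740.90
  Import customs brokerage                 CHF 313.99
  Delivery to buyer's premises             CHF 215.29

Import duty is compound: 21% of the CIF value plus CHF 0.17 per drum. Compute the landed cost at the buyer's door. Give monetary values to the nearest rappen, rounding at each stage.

EXW: the seller makes goods available at their premises; the buyer bears all onward costs.
CIF value = EXW price + inland to port + export clearance + origin terminal + freight + insurance = 72203.88 + 1196.72 + 111.50 + 700.53 + 3894.08 + 544.47 = 78651.18
Ad valorem component: 78651.18 × 21% = 16516.75
Specific component: 516 × 0.17 = 87.72
Import duty = 16516.75 + 87.72 = 16604.47
Buyer bears: inland to port 1196.72 + export clearance 111.50 + origin terminal 700.53 + freight 3894.08 + insurance 544.47 + destination terminal 740.90 + brokerage 313.99 + delivery 215.29 + duty 16604.47 = 24321.95
Landed cost = invoice 72203.88 + 24321.95 = 96525.83

Total landed cost: CHF 96525.83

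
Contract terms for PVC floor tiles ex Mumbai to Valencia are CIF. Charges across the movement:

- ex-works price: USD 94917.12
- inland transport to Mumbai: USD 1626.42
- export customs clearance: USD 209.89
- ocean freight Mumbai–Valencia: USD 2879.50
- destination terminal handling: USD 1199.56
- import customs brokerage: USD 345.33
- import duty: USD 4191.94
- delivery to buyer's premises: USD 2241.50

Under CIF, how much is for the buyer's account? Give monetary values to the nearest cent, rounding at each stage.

Buyer's account: USD 7978.33

CIF: the seller pays costs through ocean freight and marine insurance to the destination port.
Seller's account: goods 94917.12 + inland to port 1626.42 + export clearance 209.89 + freight 2879.50 = 99632.93
Buyer's account: destination terminal 1199.56 + brokerage 345.33 + duty 4191.94 + delivery 2241.50 = 7978.33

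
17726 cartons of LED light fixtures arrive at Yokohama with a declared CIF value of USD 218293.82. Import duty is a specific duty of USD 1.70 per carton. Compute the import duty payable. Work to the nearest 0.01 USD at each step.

Import duty = 17726 × 1.70 = 30134.20

Import duty: USD 30134.20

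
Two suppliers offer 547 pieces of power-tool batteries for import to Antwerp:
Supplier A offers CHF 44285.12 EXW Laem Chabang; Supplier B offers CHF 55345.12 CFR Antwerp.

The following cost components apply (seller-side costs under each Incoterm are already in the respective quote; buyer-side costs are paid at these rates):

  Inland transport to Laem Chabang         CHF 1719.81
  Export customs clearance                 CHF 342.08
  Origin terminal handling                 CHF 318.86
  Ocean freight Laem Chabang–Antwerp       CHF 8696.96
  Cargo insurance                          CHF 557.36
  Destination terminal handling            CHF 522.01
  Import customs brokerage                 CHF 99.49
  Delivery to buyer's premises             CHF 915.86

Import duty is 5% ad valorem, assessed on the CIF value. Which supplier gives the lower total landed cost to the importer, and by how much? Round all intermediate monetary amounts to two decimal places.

Supplier A (EXW):
CIF value = EXW price + inland to port + export clearance + origin terminal + freight + insurance = 44285.12 + 1719.81 + 342.08 + 318.86 + 8696.96 + 557.36 = 55920.19
Import duty = 55920.19 × 5% = 2796.01
Buyer bears (A): 1719.81 + 342.08 + 318.86 + 8696.96 + 557.36 + 522.01 + 99.49 + 915.86 = 13172.43
Landed cost (A) = invoice 44285.12 + 13172.43 + duty 2796.01 = 60253.56
Supplier B (CFR):
CIF value = CFR price + insurance = 55345.12 + 557.36 = 55902.48
Import duty = 55902.48 × 5% = 2795.12
Buyer bears (B): 557.36 + 522.01 + 99.49 + 915.86 = 2094.72
Landed cost (B) = invoice 55345.12 + 2094.72 + duty 2795.12 = 60234.96
Difference = |60253.56 − 60234.96| = 18.60

Supplier B is cheaper by CHF 18.60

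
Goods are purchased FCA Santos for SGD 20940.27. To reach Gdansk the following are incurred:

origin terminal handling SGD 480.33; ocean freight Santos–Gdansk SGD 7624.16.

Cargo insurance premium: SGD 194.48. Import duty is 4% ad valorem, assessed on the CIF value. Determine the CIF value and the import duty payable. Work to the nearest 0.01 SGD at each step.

CIF value: SGD 29239.24; import duty: SGD 1169.57

CIF = FCA price + pre-shipment costs + freight + insurance
CIF = 20940.27 + 480.33 + 7624.16 + 194.48 = 29239.24
Import duty = 29239.24 × 4% = 1169.57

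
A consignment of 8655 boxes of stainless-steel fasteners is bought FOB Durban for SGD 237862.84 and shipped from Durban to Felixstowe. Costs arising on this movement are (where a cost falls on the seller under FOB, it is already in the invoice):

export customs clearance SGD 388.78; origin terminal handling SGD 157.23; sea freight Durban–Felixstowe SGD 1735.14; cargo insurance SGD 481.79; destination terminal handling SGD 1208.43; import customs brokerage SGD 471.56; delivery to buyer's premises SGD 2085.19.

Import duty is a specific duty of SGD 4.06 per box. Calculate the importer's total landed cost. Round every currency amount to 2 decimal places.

Total landed cost: SGD 278984.25

FOB: the seller bears costs until goods are on board at the origin port; the buyer bears freight, insurance and all costs thereafter.
Already in the invoice (seller's account under FOB): export clearance, origin terminal — exclude.
CIF value = FOB price + freight + insurance = 237862.84 + 1735.14 + 481.79 = 240079.77
Import duty = 8655 × 4.06 = 35139.30
Buyer bears: freight 1735.14 + insurance 481.79 + destination terminal 1208.43 + brokerage 471.56 + delivery 2085.19 + duty 35139.30 = 41121.41
Landed cost = invoice 237862.84 + 41121.41 = 278984.25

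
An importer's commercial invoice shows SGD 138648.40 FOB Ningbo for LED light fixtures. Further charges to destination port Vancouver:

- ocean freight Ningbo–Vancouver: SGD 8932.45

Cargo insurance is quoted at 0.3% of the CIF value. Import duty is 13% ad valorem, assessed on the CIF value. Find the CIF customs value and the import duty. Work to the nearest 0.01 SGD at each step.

CIF value: SGD 148024.92; import duty: SGD 19243.24

Let C be the CIF value. C = FOB price + freight + 0.3% × C
C − 0.3% × C = 138648.40 + 8932.45
0.997 × C = 147580.85
C = 147580.85 / 0.997 = 148024.92
Insurance premium = 0.3% × 148024.92 = 444.07
Import duty = 148024.92 × 13% = 19243.24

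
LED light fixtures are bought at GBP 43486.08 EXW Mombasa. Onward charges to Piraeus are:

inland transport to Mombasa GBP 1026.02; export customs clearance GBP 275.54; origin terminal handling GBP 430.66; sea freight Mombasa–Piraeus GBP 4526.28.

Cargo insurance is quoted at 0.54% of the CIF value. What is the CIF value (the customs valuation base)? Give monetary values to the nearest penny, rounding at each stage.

CIF value: GBP 50014.66

Let C be the CIF value. C = EXW price + pre-shipment costs + freight + 0.54% × C
C − 0.54% × C = 43486.08 + 1026.02 + 275.54 + 430.66 + 4526.28
0.9946 × C = 49744.58
C = 49744.58 / 0.9946 = 50014.66
Insurance premium = 0.54% × 50014.66 = 270.08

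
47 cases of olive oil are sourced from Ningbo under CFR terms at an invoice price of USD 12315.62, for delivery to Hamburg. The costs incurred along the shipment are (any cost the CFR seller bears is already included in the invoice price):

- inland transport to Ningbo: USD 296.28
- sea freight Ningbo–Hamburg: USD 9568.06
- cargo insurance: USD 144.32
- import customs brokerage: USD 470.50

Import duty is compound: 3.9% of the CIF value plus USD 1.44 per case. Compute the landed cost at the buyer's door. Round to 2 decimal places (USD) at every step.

CFR: the seller pays costs through ocean freight to the destination port, but not insurance.
Already in the invoice (seller's account under CFR): inland to port, freight — exclude.
CIF value = CFR price + insurance = 12315.62 + 144.32 = 12459.94
Ad valorem component: 12459.94 × 3.9% = 485.94
Specific component: 47 × 1.44 = 67.68
Import duty = 485.94 + 67.68 = 553.62
Buyer bears: insurance 144.32 + brokerage 470.50 + duty 553.62 = 1168.44
Landed cost = invoice 12315.62 + 1168.44 = 13484.06

Total landed cost: USD 13484.06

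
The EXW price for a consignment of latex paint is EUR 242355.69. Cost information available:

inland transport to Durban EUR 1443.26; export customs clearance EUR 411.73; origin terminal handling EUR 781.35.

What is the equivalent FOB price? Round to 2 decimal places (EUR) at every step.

From EXW to FOB, the seller additionally bears: inland to port, export clearance, origin terminal.
FOB price = 242355.69 + 1443.26 + 411.73 + 781.35 = 244992.03

FOB price: EUR 244992.03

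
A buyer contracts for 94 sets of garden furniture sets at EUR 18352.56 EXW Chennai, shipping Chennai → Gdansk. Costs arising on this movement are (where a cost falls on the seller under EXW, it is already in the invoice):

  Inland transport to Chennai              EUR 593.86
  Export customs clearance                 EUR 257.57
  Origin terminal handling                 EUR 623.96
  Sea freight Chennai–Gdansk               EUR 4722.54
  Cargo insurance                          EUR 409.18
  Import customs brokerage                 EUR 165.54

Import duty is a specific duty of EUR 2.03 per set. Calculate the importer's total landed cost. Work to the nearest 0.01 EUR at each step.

EXW: the seller makes goods available at their premises; the buyer bears all onward costs.
CIF value = EXW price + inland to port + export clearance + origin terminal + freight + insurance = 18352.56 + 593.86 + 257.57 + 623.96 + 4722.54 + 409.18 = 24959.67
Import duty = 94 × 2.03 = 190.82
Buyer bears: inland to port 593.86 + export clearance 257.57 + origin terminal 623.96 + freight 4722.54 + insurance 409.18 + brokerage 165.54 + duty 190.82 = 6963.47
Landed cost = invoice 18352.56 + 6963.47 = 25316.03

Total landed cost: EUR 25316.03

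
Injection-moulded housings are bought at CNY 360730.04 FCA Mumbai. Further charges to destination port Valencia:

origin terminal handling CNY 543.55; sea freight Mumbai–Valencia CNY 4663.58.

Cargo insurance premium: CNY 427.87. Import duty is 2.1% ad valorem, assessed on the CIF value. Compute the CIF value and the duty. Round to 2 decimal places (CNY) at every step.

CIF value: CNY 366365.04; import duty: CNY 7693.67

CIF = FCA price + pre-shipment costs + freight + insurance
CIF = 360730.04 + 543.55 + 4663.58 + 427.87 = 366365.04
Import duty = 366365.04 × 2.1% = 7693.67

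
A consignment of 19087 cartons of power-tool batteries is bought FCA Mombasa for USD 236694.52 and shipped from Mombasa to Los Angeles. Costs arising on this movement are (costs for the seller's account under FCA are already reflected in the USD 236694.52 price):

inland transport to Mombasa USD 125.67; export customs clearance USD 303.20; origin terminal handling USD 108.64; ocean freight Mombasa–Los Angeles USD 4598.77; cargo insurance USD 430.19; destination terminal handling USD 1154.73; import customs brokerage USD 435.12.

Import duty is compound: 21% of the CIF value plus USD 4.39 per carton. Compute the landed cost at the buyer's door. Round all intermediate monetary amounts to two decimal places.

Total landed cost: USD 377998.65

FCA: the seller delivers export-cleared goods to the carrier; the buyer bears costs from that point.
Already in the invoice (seller's account under FCA): inland to port, export clearance — exclude.
CIF value = FCA price + origin terminal + freight + insurance = 236694.52 + 108.64 + 4598.77 + 430.19 = 241832.12
Ad valorem component: 241832.12 × 21% = 50784.75
Specific component: 19087 × 4.39 = 83791.93
Import duty = 50784.75 + 83791.93 = 134576.68
Buyer bears: origin terminal 108.64 + freight 4598.77 + insurance 430.19 + destination terminal 1154.73 + brokerage 435.12 + duty 134576.68 = 141304.13
Landed cost = invoice 236694.52 + 141304.13 = 377998.65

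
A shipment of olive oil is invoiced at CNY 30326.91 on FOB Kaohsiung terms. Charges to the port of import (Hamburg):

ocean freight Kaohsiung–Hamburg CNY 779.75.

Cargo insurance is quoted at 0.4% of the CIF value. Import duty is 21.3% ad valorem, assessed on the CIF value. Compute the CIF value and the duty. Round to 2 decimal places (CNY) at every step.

CIF value: CNY 31231.59; import duty: CNY 6652.33

Let C be the CIF value. C = FOB price + freight + 0.4% × C
C − 0.4% × C = 30326.91 + 779.75
0.996 × C = 31106.66
C = 31106.66 / 0.996 = 31231.59
Insurance premium = 0.4% × 31231.59 = 124.93
Import duty = 31231.59 × 21.3% = 6652.33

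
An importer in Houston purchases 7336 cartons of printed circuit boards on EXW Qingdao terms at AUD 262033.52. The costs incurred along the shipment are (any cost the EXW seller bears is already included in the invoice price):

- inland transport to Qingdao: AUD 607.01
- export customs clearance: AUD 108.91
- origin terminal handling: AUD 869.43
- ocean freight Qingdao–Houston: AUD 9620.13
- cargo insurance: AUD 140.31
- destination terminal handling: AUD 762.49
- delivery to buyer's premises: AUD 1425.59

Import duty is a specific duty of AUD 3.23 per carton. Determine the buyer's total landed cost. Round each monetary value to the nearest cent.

Total landed cost: AUD 299262.67

EXW: the seller makes goods available at their premises; the buyer bears all onward costs.
CIF value = EXW price + inland to port + export clearance + origin terminal + freight + insurance = 262033.52 + 607.01 + 108.91 + 869.43 + 9620.13 + 140.31 = 273379.31
Import duty = 7336 × 3.23 = 23695.28
Buyer bears: inland to port 607.01 + export clearance 108.91 + origin terminal 869.43 + freight 9620.13 + insurance 140.31 + destination terminal 762.49 + delivery 1425.59 + duty 23695.28 = 37229.15
Landed cost = invoice 262033.52 + 37229.15 = 299262.67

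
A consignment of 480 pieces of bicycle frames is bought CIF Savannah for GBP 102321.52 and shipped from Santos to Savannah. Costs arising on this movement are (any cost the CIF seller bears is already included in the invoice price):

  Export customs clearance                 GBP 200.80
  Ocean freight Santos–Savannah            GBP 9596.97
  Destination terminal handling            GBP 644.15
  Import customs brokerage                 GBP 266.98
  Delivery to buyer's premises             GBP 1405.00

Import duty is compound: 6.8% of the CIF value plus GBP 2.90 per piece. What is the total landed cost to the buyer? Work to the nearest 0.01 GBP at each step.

CIF: the seller pays costs through ocean freight and marine insurance to the destination port.
Already in the invoice (seller's account under CIF): export clearance, freight — exclude.
The CIF price already equals the CIF value: 102321.52
Ad valorem component: 102321.52 × 6.8% = 6957.86
Specific component: 480 × 2.90 = 1392.00
Import duty = 6957.86 + 1392.00 = 8349.86
Buyer bears: destination terminal 644.15 + brokerage 266.98 + delivery 1405.00 + duty 8349.86 = 10665.99
Landed cost = invoice 102321.52 + 10665.99 = 112987.51

Total landed cost: GBP 112987.51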